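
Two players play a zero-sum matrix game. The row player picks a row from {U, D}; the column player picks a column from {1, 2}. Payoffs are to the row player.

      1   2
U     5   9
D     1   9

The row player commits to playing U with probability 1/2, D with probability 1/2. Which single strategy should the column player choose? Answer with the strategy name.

If the column player plays 1, the row player's expected payoff is (1/2)·5 + (1/2)·1 = 3.
If the column player plays 2, the row player's expected payoff is (1/2)·9 + (1/2)·9 = 9.
The column player minimizes the row player's payoff; the smallest is 3, so the best response is 1.

1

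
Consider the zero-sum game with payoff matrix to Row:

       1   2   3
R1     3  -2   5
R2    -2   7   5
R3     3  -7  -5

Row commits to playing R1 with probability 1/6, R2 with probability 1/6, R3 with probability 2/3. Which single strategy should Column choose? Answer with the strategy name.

If Column plays 1, Row's expected payoff is (1/6)·3 + (1/6)·(-2) + (2/3)·3 = 13/6.
If Column plays 2, Row's expected payoff is (1/6)·(-2) + (1/6)·7 + (2/3)·(-7) = -23/6.
If Column plays 3, Row's expected payoff is (1/6)·5 + (1/6)·5 + (2/3)·(-5) = -5/3.
Column minimizes Row's payoff; the smallest is -23/6, so the best response is 2.

2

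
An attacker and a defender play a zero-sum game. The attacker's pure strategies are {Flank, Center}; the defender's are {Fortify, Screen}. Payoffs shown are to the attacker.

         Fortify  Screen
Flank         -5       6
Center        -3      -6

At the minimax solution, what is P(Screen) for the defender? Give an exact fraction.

Row minima: Flank → -5, Center → -6; maximin = -5.
Column maxima: Fortify → -3, Screen → 6; minimax = -3.
-5 ≠ -3, so there is no saddle point; optimal play is mixed.
Let the attacker play Flank with probability p. Expected payoff against Fortify: (-5)p + (-3)(1−p) = −2p − 3; against Screen: 6p + (-6)(1−p) = 12p − 6.
Setting these equal: −2p − 3 = 12p − 6 ⇒ −14p = -3 ⇒ p = 3/14, and the value is (-2)·(3/14) − 3 = -24/7.
For the defender: with q = P(Fortify), equating Flank's and Center's payoffs gives −11q + 6 = 3q − 6 ⇒ q = 6/7.

1/7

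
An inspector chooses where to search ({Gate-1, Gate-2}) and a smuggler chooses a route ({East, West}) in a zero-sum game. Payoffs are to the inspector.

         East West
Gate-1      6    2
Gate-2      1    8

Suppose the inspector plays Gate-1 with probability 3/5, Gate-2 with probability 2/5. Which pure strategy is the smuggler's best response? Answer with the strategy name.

East

If the smuggler plays East, the inspector's expected payoff is (3/5)·6 + (2/5)·1 = 4.
If the smuggler plays West, the inspector's expected payoff is (3/5)·2 + (2/5)·8 = 22/5.
The smuggler minimizes the inspector's payoff; the smallest is 4, so the best response is East.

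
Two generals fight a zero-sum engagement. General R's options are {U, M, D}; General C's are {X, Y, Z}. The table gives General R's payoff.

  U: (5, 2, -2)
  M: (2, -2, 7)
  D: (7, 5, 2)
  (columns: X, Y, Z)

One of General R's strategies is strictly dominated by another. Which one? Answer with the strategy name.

U

D gives a strictly higher payoff than U against every column: 7 > 5, 5 > 2, 2 > -2.
So U is strictly dominated and General R never plays it.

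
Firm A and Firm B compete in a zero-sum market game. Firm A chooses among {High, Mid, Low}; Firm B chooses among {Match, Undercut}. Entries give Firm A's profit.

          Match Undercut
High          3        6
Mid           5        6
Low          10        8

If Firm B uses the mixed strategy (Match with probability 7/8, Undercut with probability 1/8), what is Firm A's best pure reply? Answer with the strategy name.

Low

Expected payoff of High: (7/8)·3 + (1/8)·6 = 27/8.
Expected payoff of Mid: (7/8)·5 + (1/8)·6 = 41/8.
Expected payoff of Low: (7/8)·10 + (1/8)·8 = 39/4.
The largest is 39/4, so Firm A's best response is Low.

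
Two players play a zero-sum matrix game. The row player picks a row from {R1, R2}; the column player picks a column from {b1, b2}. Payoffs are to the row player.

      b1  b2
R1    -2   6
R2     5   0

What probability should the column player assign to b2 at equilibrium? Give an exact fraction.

7/13

Row minima: R1 → -2, R2 → 0; maximin = 0.
Column maxima: b1 → 5, b2 → 6; minimax = 5.
0 ≠ 5, so there is no saddle point; optimal play is mixed.
Let the row player play R1 with probability p. Expected payoff against b1: (-2)p + 5(1−p) = −7p + 5; against b2: 6p + 0(1−p) = 6p.
Setting these equal: −7p + 5 = 6p ⇒ −13p = -5 ⇒ p = 5/13, and the value is (-7)·(5/13) + 5 = 30/13.
For the column player: with q = P(b1), equating R1's and R2's payoffs gives −8q + 6 = 5q ⇒ q = 6/13.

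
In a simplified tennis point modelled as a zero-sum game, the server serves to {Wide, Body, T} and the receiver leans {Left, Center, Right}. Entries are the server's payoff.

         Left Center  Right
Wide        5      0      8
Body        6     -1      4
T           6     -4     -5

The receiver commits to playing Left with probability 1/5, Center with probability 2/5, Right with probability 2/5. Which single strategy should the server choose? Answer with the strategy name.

Expected payoff of Wide: (1/5)·5 + (2/5)·0 + (2/5)·8 = 21/5.
Expected payoff of Body: (1/5)·6 + (2/5)·(-1) + (2/5)·4 = 12/5.
Expected payoff of T: (1/5)·6 + (2/5)·(-4) + (2/5)·(-5) = -12/5.
The largest is 21/5, so the server's best response is Wide.

Wide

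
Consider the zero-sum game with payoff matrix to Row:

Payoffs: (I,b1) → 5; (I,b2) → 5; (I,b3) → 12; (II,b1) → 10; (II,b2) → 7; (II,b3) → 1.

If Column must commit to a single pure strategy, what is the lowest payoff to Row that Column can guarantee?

Column maxima: b1 → 10, b2 → 7, b3 → 12.
The smallest of these is 7.

7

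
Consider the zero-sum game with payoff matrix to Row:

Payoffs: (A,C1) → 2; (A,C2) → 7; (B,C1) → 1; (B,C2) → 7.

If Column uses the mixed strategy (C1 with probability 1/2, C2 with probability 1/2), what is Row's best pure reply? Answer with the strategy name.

A

Expected payoff of A: (1/2)·2 + (1/2)·7 = 9/2.
Expected payoff of B: (1/2)·1 + (1/2)·7 = 4.
The largest is 9/2, so Row's best response is A.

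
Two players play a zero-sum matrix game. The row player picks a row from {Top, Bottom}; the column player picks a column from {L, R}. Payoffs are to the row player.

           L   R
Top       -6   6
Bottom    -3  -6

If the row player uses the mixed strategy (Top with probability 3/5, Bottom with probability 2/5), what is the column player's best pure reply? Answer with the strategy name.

L

If the column player plays L, the row player's expected payoff is (3/5)·(-6) + (2/5)·(-3) = -24/5.
If the column player plays R, the row player's expected payoff is (3/5)·6 + (2/5)·(-6) = 6/5.
The column player minimizes the row player's payoff; the smallest is -24/5, so the best response is L.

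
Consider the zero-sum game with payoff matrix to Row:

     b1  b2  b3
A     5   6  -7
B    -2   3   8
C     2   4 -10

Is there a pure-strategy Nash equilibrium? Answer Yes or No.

Row minima: A → -7, B → -2, C → -10; maximin = -2.
Column maxima: b1 → 5, b2 → 6, b3 → 8; minimax = 5.
-2 ≠ 5, so no pure-strategy equilibrium exists.

No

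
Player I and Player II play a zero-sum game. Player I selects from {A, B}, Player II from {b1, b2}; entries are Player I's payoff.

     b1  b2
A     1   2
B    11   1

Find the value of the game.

Row minima: A → 1, B → 1; maximin = 1.
Column maxima: b1 → 11, b2 → 2; minimax = 2.
1 ≠ 2, so there is no saddle point; optimal play is mixed.
Let Player I play A with probability p. Expected payoff against b1: 1p + 11(1−p) = −10p + 11; against b2: 2p + 1(1−p) = p + 1.
Setting these equal: −10p + 11 = p + 1 ⇒ −11p = -10 ⇒ p = 10/11, and the value is (-10)·(10/11) + 11 = 21/11.
For Player II: with q = P(b1), equating A's and B's payoffs gives −q + 2 = 10q + 1 ⇒ q = 1/11.

21/11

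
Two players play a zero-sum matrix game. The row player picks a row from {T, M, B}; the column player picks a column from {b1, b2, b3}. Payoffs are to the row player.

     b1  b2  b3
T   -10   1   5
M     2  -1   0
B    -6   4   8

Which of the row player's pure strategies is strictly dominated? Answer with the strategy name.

T

B gives a strictly higher payoff than T against every column: -6 > -10, 4 > 1, 8 > 5.
So T is strictly dominated and the row player never plays it.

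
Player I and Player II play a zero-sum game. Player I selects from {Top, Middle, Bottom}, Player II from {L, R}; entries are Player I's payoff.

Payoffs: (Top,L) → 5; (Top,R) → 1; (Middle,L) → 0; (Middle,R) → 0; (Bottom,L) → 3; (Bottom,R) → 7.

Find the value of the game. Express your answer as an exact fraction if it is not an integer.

4

Row minima: Top → 1, Middle → 0, Bottom → 3; maximin = 3.
Column maxima: L → 5, R → 7; minimax = 5.
3 ≠ 5, so there is no saddle point; optimal play is mixed.
Middle is strictly dominated by Top, so Player I never plays it.
On the remaining 2×2 (Top, Bottom vs L, R):
Let Player I play Top with probability p. Expected payoff against L: 5p + 3(1−p) = 2p + 3; against R: 1p + 7(1−p) = −6p + 7.
Setting these equal: 2p + 3 = −6p + 7 ⇒ 8p = 4 ⇒ p = 1/2, and the value is (2)·(1/2) + 3 = 4.
For Player II: with q = P(L), equating Top's and Bottom's payoffs gives 4q + 1 = −4q + 7 ⇒ q = 3/4.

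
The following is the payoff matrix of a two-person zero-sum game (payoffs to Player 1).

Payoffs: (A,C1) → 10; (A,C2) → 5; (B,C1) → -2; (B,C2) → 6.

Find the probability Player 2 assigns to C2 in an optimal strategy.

Row minima: A → 5, B → -2; maximin = 5.
Column maxima: C1 → 10, C2 → 6; minimax = 6.
5 ≠ 6, so there is no saddle point; optimal play is mixed.
Let Player 1 play A with probability p. Expected payoff against C1: 10p + (-2)(1−p) = 12p − 2; against C2: 5p + 6(1−p) = −p + 6.
Setting these equal: 12p − 2 = −p + 6 ⇒ 13p = 8 ⇒ p = 8/13, and the value is (12)·(8/13) − 2 = 70/13.
For Player 2: with q = P(C1), equating A's and B's payoffs gives 5q + 5 = −8q + 6 ⇒ q = 1/13.

12/13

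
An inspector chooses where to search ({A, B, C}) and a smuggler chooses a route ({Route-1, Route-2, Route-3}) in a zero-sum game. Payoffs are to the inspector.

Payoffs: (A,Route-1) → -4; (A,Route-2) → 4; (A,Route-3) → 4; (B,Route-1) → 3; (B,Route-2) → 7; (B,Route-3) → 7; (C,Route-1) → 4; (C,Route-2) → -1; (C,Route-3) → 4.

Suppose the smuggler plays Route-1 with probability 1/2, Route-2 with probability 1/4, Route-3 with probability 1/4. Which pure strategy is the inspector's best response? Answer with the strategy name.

Expected payoff of A: (1/2)·(-4) + (1/4)·4 + (1/4)·4 = 0.
Expected payoff of B: (1/2)·3 + (1/4)·7 + (1/4)·7 = 5.
Expected payoff of C: (1/2)·4 + (1/4)·(-1) + (1/4)·4 = 11/4.
The largest is 5, so the inspector's best response is B.

B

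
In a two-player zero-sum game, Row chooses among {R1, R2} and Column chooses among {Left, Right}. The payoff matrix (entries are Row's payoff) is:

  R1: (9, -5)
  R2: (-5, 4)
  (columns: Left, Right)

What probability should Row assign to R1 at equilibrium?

9/23

Row minima: R1 → -5, R2 → -5; maximin = -5.
Column maxima: Left → 9, Right → 4; minimax = 4.
-5 ≠ 4, so there is no saddle point; optimal play is mixed.
Let Row play R1 with probability p. Expected payoff against Left: 9p + (-5)(1−p) = 14p − 5; against Right: (-5)p + 4(1−p) = −9p + 4.
Setting these equal: 14p − 5 = −9p + 4 ⇒ 23p = 9 ⇒ p = 9/23, and the value is (14)·(9/23) − 5 = 11/23.
For Column: with q = P(Left), equating R1's and R2's payoffs gives 14q − 5 = −9q + 4 ⇒ q = 9/23.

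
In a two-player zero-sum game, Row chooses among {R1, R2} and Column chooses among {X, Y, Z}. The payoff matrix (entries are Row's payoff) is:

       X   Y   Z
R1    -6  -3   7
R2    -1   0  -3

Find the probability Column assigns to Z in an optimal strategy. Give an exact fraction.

Row minima: R1 → -6, R2 → -3; maximin = -3.
Column maxima: X → -1, Y → 0, Z → 7; minimax = -1.
-3 ≠ -1, so there is no saddle point; optimal play is mixed.
Y is strictly dominated by X (it gives Row strictly more in every row), so Column never plays it.
On the remaining 2×2 (R1, R2 vs X, Z):
Let Row play R1 with probability p. Expected payoff against X: (-6)p + (-1)(1−p) = −5p − 1; against Z: 7p + (-3)(1−p) = 10p − 3.
Setting these equal: −5p − 1 = 10p − 3 ⇒ −15p = -2 ⇒ p = 2/15, and the value is (-5)·(2/15) − 1 = -5/3.
For Column: with q = P(X), equating R1's and R2's payoffs gives −13q + 7 = 2q − 3 ⇒ q = 2/3.

1/3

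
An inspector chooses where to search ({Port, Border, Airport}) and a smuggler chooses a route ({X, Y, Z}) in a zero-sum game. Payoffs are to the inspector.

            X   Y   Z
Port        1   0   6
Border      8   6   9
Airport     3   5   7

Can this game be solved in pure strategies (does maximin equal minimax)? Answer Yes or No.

Row minima: Port → 0, Border → 6, Airport → 3; maximin = 6.
Column maxima: X → 8, Y → 6, Z → 9; minimax = 6.
maximin = minimax = 6, so a saddle point exists.

Yes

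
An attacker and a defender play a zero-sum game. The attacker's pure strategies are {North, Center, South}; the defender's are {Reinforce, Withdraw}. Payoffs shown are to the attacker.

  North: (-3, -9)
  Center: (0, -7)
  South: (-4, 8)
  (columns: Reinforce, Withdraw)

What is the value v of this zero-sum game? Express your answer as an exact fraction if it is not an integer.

-28/19

Row minima: North → -9, Center → -7, South → -4; maximin = -4.
Column maxima: Reinforce → 0, Withdraw → 8; minimax = 0.
-4 ≠ 0, so there is no saddle point; optimal play is mixed.
North is strictly dominated by Center, so the attacker never plays it.
On the remaining 2×2 (Center, South vs Reinforce, Withdraw):
Let the attacker play Center with probability p. Expected payoff against Reinforce: 0p + (-4)(1−p) = 4p − 4; against Withdraw: (-7)p + 8(1−p) = −15p + 8.
Setting these equal: 4p − 4 = −15p + 8 ⇒ 19p = 12 ⇒ p = 12/19, and the value is (4)·(12/19) − 4 = -28/19.
For the defender: with q = P(Reinforce), equating Center's and South's payoffs gives 7q − 7 = −12q + 8 ⇒ q = 15/19.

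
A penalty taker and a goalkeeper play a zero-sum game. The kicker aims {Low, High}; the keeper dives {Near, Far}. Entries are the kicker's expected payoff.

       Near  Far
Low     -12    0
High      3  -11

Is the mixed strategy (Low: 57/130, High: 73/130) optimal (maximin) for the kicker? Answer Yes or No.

No

Against Near this mix gives (57/130)·(-12) + (73/130)·3 = -93/26.
Against Far this mix gives (57/130)·0 + (73/130)·(-11) = -803/130.
The keeper will play Far, holding the kicker to -803/130. Shifting weight toward the row that does better against Far would raise this floor (the equalizing mix achieves -66/13 against both Far and Near), so the proposed strategy is not optimal.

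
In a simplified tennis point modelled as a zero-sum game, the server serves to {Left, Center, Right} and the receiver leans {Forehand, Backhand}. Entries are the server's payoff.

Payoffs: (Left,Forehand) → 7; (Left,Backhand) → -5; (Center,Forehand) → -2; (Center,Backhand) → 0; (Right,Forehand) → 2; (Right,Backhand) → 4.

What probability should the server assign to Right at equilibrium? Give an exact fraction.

Row minima: Left → -5, Center → -2, Right → 2; maximin = 2.
Column maxima: Forehand → 7, Backhand → 4; minimax = 4.
2 ≠ 4, so there is no saddle point; optimal play is mixed.
Center is strictly dominated by Right, so the server never plays it.
On the remaining 2×2 (Left, Right vs Forehand, Backhand):
Let the server play Left with probability p. Expected payoff against Forehand: 7p + 2(1−p) = 5p + 2; against Backhand: (-5)p + 4(1−p) = −9p + 4.
Setting these equal: 5p + 2 = −9p + 4 ⇒ 14p = 2 ⇒ p = 1/7, and the value is (5)·(1/7) + 2 = 19/7.
For the receiver: with q = P(Forehand), equating Left's and Right's payoffs gives 12q − 5 = −2q + 4 ⇒ q = 9/14.

6/7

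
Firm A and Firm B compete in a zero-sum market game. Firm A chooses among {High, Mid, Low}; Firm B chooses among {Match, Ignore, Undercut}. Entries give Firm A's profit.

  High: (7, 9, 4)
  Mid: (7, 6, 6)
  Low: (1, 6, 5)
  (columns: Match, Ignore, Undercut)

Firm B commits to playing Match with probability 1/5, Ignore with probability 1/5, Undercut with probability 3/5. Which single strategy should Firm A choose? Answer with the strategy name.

Expected payoff of High: (1/5)·7 + (1/5)·9 + (3/5)·4 = 28/5.
Expected payoff of Mid: (1/5)·7 + (1/5)·6 + (3/5)·6 = 31/5.
Expected payoff of Low: (1/5)·1 + (1/5)·6 + (3/5)·5 = 22/5.
The largest is 31/5, so Firm A's best response is Mid.

Mid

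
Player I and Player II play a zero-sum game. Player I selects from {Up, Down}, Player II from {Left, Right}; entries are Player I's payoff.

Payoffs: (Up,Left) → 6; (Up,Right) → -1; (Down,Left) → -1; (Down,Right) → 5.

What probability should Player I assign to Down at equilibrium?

7/13

Row minima: Up → -1, Down → -1; maximin = -1.
Column maxima: Left → 6, Right → 5; minimax = 5.
-1 ≠ 5, so there is no saddle point; optimal play is mixed.
Let Player I play Up with probability p. Expected payoff against Left: 6p + (-1)(1−p) = 7p − 1; against Right: (-1)p + 5(1−p) = −6p + 5.
Setting these equal: 7p − 1 = −6p + 5 ⇒ 13p = 6 ⇒ p = 6/13, and the value is (7)·(6/13) − 1 = 29/13.
For Player II: with q = P(Left), equating Up's and Down's payoffs gives 7q − 1 = −6q + 5 ⇒ q = 6/13.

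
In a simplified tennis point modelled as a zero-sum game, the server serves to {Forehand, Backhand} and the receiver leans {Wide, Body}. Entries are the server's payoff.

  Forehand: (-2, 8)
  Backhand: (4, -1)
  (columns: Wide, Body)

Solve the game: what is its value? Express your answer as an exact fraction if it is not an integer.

Row minima: Forehand → -2, Backhand → -1; maximin = -1.
Column maxima: Wide → 4, Body → 8; minimax = 4.
-1 ≠ 4, so there is no saddle point; optimal play is mixed.
Let the server play Forehand with probability p. Expected payoff against Wide: (-2)p + 4(1−p) = −6p + 4; against Body: 8p + (-1)(1−p) = 9p − 1.
Setting these equal: −6p + 4 = 9p − 1 ⇒ −15p = -5 ⇒ p = 1/3, and the value is (-6)·(1/3) + 4 = 2.
For the receiver: with q = P(Wide), equating Forehand's and Backhand's payoffs gives −10q + 8 = 5q − 1 ⇒ q = 3/5.

2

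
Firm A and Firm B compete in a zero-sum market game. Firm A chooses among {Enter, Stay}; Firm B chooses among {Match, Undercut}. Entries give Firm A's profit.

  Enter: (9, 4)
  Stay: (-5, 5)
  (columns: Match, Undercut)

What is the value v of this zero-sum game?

13/3

Row minima: Enter → 4, Stay → -5; maximin = 4.
Column maxima: Match → 9, Undercut → 5; minimax = 5.
4 ≠ 5, so there is no saddle point; optimal play is mixed.
Let Firm A play Enter with probability p. Expected payoff against Match: 9p + (-5)(1−p) = 14p − 5; against Undercut: 4p + 5(1−p) = −p + 5.
Setting these equal: 14p − 5 = −p + 5 ⇒ 15p = 10 ⇒ p = 2/3, and the value is (14)·(2/3) − 5 = 13/3.
For Firm B: with q = P(Match), equating Enter's and Stay's payoffs gives 5q + 4 = −10q + 5 ⇒ q = 1/15.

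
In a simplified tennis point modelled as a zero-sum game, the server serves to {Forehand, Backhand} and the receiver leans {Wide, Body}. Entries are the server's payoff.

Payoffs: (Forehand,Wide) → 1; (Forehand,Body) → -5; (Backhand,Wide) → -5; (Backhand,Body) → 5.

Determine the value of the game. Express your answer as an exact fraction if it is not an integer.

Row minima: Forehand → -5, Backhand → -5; maximin = -5.
Column maxima: Wide → 1, Body → 5; minimax = 1.
-5 ≠ 1, so there is no saddle point; optimal play is mixed.
Let the server play Forehand with probability p. Expected payoff against Wide: 1p + (-5)(1−p) = 6p − 5; against Body: (-5)p + 5(1−p) = −10p + 5.
Setting these equal: 6p − 5 = −10p + 5 ⇒ 16p = 10 ⇒ p = 5/8, and the value is (6)·(5/8) − 5 = -5/4.
For the receiver: with q = P(Wide), equating Forehand's and Backhand's payoffs gives 6q − 5 = −10q + 5 ⇒ q = 5/8.

-5/4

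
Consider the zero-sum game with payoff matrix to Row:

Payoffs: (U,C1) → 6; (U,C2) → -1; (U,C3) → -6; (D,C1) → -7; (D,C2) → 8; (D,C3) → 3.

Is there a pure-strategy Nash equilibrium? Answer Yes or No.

No

Row minima: U → -6, D → -7; maximin = -6.
Column maxima: C1 → 6, C2 → 8, C3 → 3; minimax = 3.
-6 ≠ 3, so no pure-strategy equilibrium exists.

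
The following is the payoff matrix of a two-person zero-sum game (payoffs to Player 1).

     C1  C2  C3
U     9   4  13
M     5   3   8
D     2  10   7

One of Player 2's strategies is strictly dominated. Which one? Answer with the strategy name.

C1 holds Player 1's payoff strictly below C3 in every row: 9 < 13, 5 < 8, 2 < 7.
So C3 is strictly dominated for Player 2.

C3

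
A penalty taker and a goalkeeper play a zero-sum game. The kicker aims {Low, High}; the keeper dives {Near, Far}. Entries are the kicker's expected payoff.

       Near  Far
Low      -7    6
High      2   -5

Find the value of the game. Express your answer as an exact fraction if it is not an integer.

-23/20

Row minima: Low → -7, High → -5; maximin = -5.
Column maxima: Near → 2, Far → 6; minimax = 2.
-5 ≠ 2, so there is no saddle point; optimal play is mixed.
Let the kicker play Low with probability p. Expected payoff against Near: (-7)p + 2(1−p) = −9p + 2; against Far: 6p + (-5)(1−p) = 11p − 5.
Setting these equal: −9p + 2 = 11p − 5 ⇒ −20p = -7 ⇒ p = 7/20, and the value is (-9)·(7/20) + 2 = -23/20.
For the keeper: with q = P(Near), equating Low's and High's payoffs gives −13q + 6 = 7q − 5 ⇒ q = 11/20.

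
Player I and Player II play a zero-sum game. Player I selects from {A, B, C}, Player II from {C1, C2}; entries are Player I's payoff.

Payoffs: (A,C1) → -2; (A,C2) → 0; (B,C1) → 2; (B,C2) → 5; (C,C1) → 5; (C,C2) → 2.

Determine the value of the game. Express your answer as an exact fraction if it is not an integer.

7/2

Row minima: A → -2, B → 2, C → 2; maximin = 2.
Column maxima: C1 → 5, C2 → 5; minimax = 5.
2 ≠ 5, so there is no saddle point; optimal play is mixed.
A is strictly dominated by B, so Player I never plays it.
On the remaining 2×2 (B, C vs C1, C2):
Let Player I play B with probability p. Expected payoff against C1: 2p + 5(1−p) = −3p + 5; against C2: 5p + 2(1−p) = 3p + 2.
Setting these equal: −3p + 5 = 3p + 2 ⇒ −6p = -3 ⇒ p = 1/2, and the value is (-3)·(1/2) + 5 = 7/2.
For Player II: with q = P(C1), equating B's and C's payoffs gives −3q + 5 = 3q + 2 ⇒ q = 1/2.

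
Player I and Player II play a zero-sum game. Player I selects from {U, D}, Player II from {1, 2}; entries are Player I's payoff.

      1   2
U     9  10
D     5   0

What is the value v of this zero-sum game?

9

Row minima: U → 9, D → 0; maximin = 9.
Column maxima: 1 → 9, 2 → 10; minimax = 9.
Since maximin = minimax = 9, there is a saddle point and the value is 9.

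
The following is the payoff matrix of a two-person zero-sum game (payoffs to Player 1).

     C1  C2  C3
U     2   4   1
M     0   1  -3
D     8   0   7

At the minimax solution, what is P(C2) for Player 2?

Row minima: U → 1, M → -3, D → 0; maximin = 1.
Column maxima: C1 → 8, C2 → 4, C3 → 7; minimax = 4.
1 ≠ 4, so there is no saddle point; optimal play is mixed.
M is strictly dominated by U, so Player 1 never plays it.
C1 is strictly dominated by C3 (it gives Player 1 strictly more in every row), so Player 2 never plays it.
On the remaining 2×2 (U, D vs C2, C3):
Let Player 1 play U with probability p. Expected payoff against C2: 4p + 0(1−p) = 4p; against C3: 1p + 7(1−p) = −6p + 7.
Setting these equal: 4p = −6p + 7 ⇒ 10p = 7 ⇒ p = 7/10, and the value is (4)·(7/10) = 14/5.
For Player 2: with q = P(C2), equating U's and D's payoffs gives 3q + 1 = −7q + 7 ⇒ q = 3/5.

3/5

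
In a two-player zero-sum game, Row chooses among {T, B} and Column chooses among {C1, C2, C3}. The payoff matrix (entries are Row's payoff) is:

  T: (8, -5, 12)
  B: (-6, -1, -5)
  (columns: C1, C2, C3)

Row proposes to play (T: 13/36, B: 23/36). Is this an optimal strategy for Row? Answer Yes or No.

Against C1 this mix gives (13/36)·8 + (23/36)·(-6) = -17/18.
Against C2 this mix gives (13/36)·(-5) + (23/36)·(-1) = -22/9.
Against C3 this mix gives (13/36)·12 + (23/36)·(-5) = 41/36.
Column will play C2, holding Row to -22/9. Shifting weight toward the row that does better against C2 would raise this floor (the equalizing mix achieves -19/9 against both C2 and C1), so the proposed strategy is not optimal.

No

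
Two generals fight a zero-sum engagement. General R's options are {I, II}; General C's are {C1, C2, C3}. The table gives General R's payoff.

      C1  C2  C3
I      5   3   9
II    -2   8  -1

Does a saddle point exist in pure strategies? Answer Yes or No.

No

Row minima: I → 3, II → -2; maximin = 3.
Column maxima: C1 → 5, C2 → 8, C3 → 9; minimax = 5.
3 ≠ 5, so no pure-strategy equilibrium exists.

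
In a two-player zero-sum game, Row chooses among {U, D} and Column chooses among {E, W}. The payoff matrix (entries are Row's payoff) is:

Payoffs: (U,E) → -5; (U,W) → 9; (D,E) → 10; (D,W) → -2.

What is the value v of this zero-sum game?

40/13

Row minima: U → -5, D → -2; maximin = -2.
Column maxima: E → 10, W → 9; minimax = 9.
-2 ≠ 9, so there is no saddle point; optimal play is mixed.
Let Row play U with probability p. Expected payoff against E: (-5)p + 10(1−p) = −15p + 10; against W: 9p + (-2)(1−p) = 11p − 2.
Setting these equal: −15p + 10 = 11p − 2 ⇒ −26p = -12 ⇒ p = 6/13, and the value is (-15)·(6/13) + 10 = 40/13.
For Column: with q = P(E), equating U's and D's payoffs gives −14q + 9 = 12q − 2 ⇒ q = 11/26.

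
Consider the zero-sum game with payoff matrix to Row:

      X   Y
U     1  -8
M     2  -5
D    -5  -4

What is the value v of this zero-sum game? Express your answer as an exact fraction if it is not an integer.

-33/8

Row minima: U → -8, M → -5, D → -5; maximin = -5.
Column maxima: X → 2, Y → -4; minimax = -4.
-5 ≠ -4, so there is no saddle point; optimal play is mixed.
U is strictly dominated by M, so Row never plays it.
On the remaining 2×2 (M, D vs X, Y):
Let Row play M with probability p. Expected payoff against X: 2p + (-5)(1−p) = 7p − 5; against Y: (-5)p + (-4)(1−p) = −p − 4.
Setting these equal: 7p − 5 = −p − 4 ⇒ 8p = 1 ⇒ p = 1/8, and the value is (7)·(1/8) − 5 = -33/8.
For Column: with q = P(X), equating M's and D's payoffs gives 7q − 5 = −q − 4 ⇒ q = 1/8.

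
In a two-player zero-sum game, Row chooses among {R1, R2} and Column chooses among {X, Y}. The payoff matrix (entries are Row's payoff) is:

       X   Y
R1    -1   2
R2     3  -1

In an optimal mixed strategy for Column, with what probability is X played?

Row minima: R1 → -1, R2 → -1; maximin = -1.
Column maxima: X → 3, Y → 2; minimax = 2.
-1 ≠ 2, so there is no saddle point; optimal play is mixed.
Let Row play R1 with probability p. Expected payoff against X: (-1)p + 3(1−p) = −4p + 3; against Y: 2p + (-1)(1−p) = 3p − 1.
Setting these equal: −4p + 3 = 3p − 1 ⇒ −7p = -4 ⇒ p = 4/7, and the value is (-4)·(4/7) + 3 = 5/7.
For Column: with q = P(X), equating R1's and R2's payoffs gives −3q + 2 = 4q − 1 ⇒ q = 3/7.

3/7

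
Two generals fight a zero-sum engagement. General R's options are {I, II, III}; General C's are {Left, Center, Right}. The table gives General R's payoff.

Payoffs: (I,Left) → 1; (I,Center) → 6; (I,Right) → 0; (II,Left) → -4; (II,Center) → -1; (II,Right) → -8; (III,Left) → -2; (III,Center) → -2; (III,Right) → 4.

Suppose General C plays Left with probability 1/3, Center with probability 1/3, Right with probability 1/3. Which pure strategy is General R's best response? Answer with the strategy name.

I

Expected payoff of I: (1/3)·1 + (1/3)·6 + (1/3)·0 = 7/3.
Expected payoff of II: (1/3)·(-4) + (1/3)·(-1) + (1/3)·(-8) = -13/3.
Expected payoff of III: (1/3)·(-2) + (1/3)·(-2) + (1/3)·4 = 0.
The largest is 7/3, so General R's best response is I.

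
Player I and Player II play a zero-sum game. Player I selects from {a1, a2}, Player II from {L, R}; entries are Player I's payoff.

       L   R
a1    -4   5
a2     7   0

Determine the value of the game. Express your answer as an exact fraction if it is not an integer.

35/16

Row minima: a1 → -4, a2 → 0; maximin = 0.
Column maxima: L → 7, R → 5; minimax = 5.
0 ≠ 5, so there is no saddle point; optimal play is mixed.
Let Player I play a1 with probability p. Expected payoff against L: (-4)p + 7(1−p) = −11p + 7; against R: 5p + 0(1−p) = 5p.
Setting these equal: −11p + 7 = 5p ⇒ −16p = -7 ⇒ p = 7/16, and the value is (-11)·(7/16) + 7 = 35/16.
For Player II: with q = P(L), equating a1's and a2's payoffs gives −9q + 5 = 7q ⇒ q = 5/16.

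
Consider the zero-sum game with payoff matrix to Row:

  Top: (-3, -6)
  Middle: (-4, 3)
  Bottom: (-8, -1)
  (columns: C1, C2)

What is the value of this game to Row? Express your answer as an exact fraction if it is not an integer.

Row minima: Top → -6, Middle → -4, Bottom → -8; maximin = -4.
Column maxima: C1 → -3, C2 → 3; minimax = -3.
-4 ≠ -3, so there is no saddle point; optimal play is mixed.
Bottom is strictly dominated by Middle, so Row never plays it.
On the remaining 2×2 (Top, Middle vs C1, C2):
Let Row play Top with probability p. Expected payoff against C1: (-3)p + (-4)(1−p) = p − 4; against C2: (-6)p + 3(1−p) = −9p + 3.
Setting these equal: p − 4 = −9p + 3 ⇒ 10p = 7 ⇒ p = 7/10, and the value is (1)·(7/10) − 4 = -33/10.
For Column: with q = P(C1), equating Top's and Middle's payoffs gives 3q − 6 = −7q + 3 ⇒ q = 9/10.

-33/10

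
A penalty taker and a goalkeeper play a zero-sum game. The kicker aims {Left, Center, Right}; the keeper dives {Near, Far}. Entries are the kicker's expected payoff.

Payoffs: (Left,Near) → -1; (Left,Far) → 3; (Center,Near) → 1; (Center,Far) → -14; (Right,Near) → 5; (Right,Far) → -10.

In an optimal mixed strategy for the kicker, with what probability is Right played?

4/19

Row minima: Left → -1, Center → -14, Right → -10; maximin = -1.
Column maxima: Near → 5, Far → 3; minimax = 3.
-1 ≠ 3, so there is no saddle point; optimal play is mixed.
Center is strictly dominated by Right, so the kicker never plays it.
On the remaining 2×2 (Left, Right vs Near, Far):
Let the kicker play Left with probability p. Expected payoff against Near: (-1)p + 5(1−p) = −6p + 5; against Far: 3p + (-10)(1−p) = 13p − 10.
Setting these equal: −6p + 5 = 13p − 10 ⇒ −19p = -15 ⇒ p = 15/19, and the value is (-6)·(15/19) + 5 = 5/19.
For the keeper: with q = P(Near), equating Left's and Right's payoffs gives −4q + 3 = 15q − 10 ⇒ q = 13/19.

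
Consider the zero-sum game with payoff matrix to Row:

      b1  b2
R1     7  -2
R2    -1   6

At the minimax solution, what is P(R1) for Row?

7/16

Row minima: R1 → -2, R2 → -1; maximin = -1.
Column maxima: b1 → 7, b2 → 6; minimax = 6.
-1 ≠ 6, so there is no saddle point; optimal play is mixed.
Let Row play R1 with probability p. Expected payoff against b1: 7p + (-1)(1−p) = 8p − 1; against b2: (-2)p + 6(1−p) = −8p + 6.
Setting these equal: 8p − 1 = −8p + 6 ⇒ 16p = 7 ⇒ p = 7/16, and the value is (8)·(7/16) − 1 = 5/2.
For Column: with q = P(b1), equating R1's and R2's payoffs gives 9q − 2 = −7q + 6 ⇒ q = 1/2.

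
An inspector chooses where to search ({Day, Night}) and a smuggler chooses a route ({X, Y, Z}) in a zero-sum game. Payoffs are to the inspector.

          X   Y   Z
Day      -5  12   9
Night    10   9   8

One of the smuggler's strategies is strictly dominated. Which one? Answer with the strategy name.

Z holds the inspector's payoff strictly below Y in every row: 9 < 12, 8 < 9.
So Y is strictly dominated for the smuggler.

Y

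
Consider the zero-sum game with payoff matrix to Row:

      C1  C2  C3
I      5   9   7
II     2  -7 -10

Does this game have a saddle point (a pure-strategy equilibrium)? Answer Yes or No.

Yes

Row minima: I → 5, II → -10; maximin = 5.
Column maxima: C1 → 5, C2 → 9, C3 → 7; minimax = 5.
maximin = minimax = 5, so a saddle point exists.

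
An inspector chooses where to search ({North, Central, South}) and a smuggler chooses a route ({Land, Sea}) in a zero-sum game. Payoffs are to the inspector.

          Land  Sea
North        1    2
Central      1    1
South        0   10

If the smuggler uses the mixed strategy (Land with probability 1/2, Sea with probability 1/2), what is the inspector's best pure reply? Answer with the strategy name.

Expected payoff of North: (1/2)·1 + (1/2)·2 = 3/2.
Expected payoff of Central: (1/2)·1 + (1/2)·1 = 1.
Expected payoff of South: (1/2)·0 + (1/2)·10 = 5.
The largest is 5, so the inspector's best response is South.

South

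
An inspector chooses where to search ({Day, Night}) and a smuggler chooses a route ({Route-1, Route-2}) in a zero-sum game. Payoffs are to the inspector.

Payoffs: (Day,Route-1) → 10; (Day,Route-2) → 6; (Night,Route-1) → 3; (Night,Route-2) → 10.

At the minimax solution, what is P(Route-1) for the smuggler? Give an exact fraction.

Row minima: Day → 6, Night → 3; maximin = 6.
Column maxima: Route-1 → 10, Route-2 → 10; minimax = 10.
6 ≠ 10, so there is no saddle point; optimal play is mixed.
Let the inspector play Day with probability p. Expected payoff against Route-1: 10p + 3(1−p) = 7p + 3; against Route-2: 6p + 10(1−p) = −4p + 10.
Setting these equal: 7p + 3 = −4p + 10 ⇒ 11p = 7 ⇒ p = 7/11, and the value is (7)·(7/11) + 3 = 82/11.
For the smuggler: with q = P(Route-1), equating Day's and Night's payoffs gives 4q + 6 = −7q + 10 ⇒ q = 4/11.

4/11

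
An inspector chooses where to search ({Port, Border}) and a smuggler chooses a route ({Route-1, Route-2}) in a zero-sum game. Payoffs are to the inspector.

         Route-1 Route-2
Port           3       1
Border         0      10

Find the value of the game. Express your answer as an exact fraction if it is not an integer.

5/2

Row minima: Port → 1, Border → 0; maximin = 1.
Column maxima: Route-1 → 3, Route-2 → 10; minimax = 3.
1 ≠ 3, so there is no saddle point; optimal play is mixed.
Let the inspector play Port with probability p. Expected payoff against Route-1: 3p + 0(1−p) = 3p; against Route-2: 1p + 10(1−p) = −9p + 10.
Setting these equal: 3p = −9p + 10 ⇒ 12p = 10 ⇒ p = 5/6, and the value is (3)·(5/6) = 5/2.
For the smuggler: with q = P(Route-1), equating Port's and Border's payoffs gives 2q + 1 = −10q + 10 ⇒ q = 3/4.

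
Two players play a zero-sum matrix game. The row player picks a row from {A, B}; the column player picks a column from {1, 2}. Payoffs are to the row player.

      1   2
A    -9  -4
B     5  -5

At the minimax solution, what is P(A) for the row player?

2/3

Row minima: A → -9, B → -5; maximin = -5.
Column maxima: 1 → 5, 2 → -4; minimax = -4.
-5 ≠ -4, so there is no saddle point; optimal play is mixed.
Let the row player play A with probability p. Expected payoff against 1: (-9)p + 5(1−p) = −14p + 5; against 2: (-4)p + (-5)(1−p) = p − 5.
Setting these equal: −14p + 5 = p − 5 ⇒ −15p = -10 ⇒ p = 2/3, and the value is (-14)·(2/3) + 5 = -13/3.
For the column player: with q = P(1), equating A's and B's payoffs gives −5q − 4 = 10q − 5 ⇒ q = 1/15.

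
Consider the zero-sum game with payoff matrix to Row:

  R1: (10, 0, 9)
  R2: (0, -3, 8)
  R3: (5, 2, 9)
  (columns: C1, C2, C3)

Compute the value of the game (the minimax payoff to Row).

2

Row minima: R1 → 0, R2 → -3, R3 → 2; maximin = 2.
Column maxima: C1 → 10, C2 → 2, C3 → 9; minimax = 2.
Since maximin = minimax = 2, there is a saddle point and the value is 2.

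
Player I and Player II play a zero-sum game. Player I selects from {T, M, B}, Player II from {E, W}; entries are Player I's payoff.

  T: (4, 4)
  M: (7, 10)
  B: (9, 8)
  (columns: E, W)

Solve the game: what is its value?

Row minima: T → 4, M → 7, B → 8; maximin = 8.
Column maxima: E → 9, W → 10; minimax = 9.
8 ≠ 9, so there is no saddle point; optimal play is mixed.
T is strictly dominated by M, so Player I never plays it.
On the remaining 2×2 (M, B vs E, W):
Let Player I play M with probability p. Expected payoff against E: 7p + 9(1−p) = −2p + 9; against W: 10p + 8(1−p) = 2p + 8.
Setting these equal: −2p + 9 = 2p + 8 ⇒ −4p = -1 ⇒ p = 1/4, and the value is (-2)·(1/4) + 9 = 17/2.
For Player II: with q = P(E), equating M's and B's payoffs gives −3q + 10 = q + 8 ⇒ q = 1/2.

17/2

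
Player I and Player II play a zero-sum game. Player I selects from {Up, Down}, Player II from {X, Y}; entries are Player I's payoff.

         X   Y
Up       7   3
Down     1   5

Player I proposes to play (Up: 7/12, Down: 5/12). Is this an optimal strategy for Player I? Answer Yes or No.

Against X this mix gives (7/12)·7 + (5/12)·1 = 9/2.
Against Y this mix gives (7/12)·3 + (5/12)·5 = 23/6.
Player II will play Y, holding Player I to 23/6. Shifting weight toward the row that does better against Y would raise this floor (the equalizing mix achieves 4 against both Y and X), so the proposed strategy is not optimal.

No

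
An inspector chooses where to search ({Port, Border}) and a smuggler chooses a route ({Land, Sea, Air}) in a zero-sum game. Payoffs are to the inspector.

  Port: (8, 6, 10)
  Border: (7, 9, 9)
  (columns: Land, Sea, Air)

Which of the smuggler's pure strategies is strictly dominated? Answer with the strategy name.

Air

Land holds the inspector's payoff strictly below Air in every row: 8 < 10, 7 < 9.
So Air is strictly dominated for the smuggler.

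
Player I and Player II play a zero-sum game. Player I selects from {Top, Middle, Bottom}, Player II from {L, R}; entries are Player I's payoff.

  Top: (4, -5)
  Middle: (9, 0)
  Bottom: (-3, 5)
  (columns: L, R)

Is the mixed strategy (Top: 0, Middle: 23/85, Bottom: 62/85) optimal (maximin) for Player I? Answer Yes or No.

No

Against L this mix gives (23/85)·9 + (62/85)·(-3) = 21/85.
Against R this mix gives (23/85)·0 + (62/85)·5 = 62/17.
Player II will play L, holding Player I to 21/85. Shifting weight toward the row that does better against L would raise this floor (the equalizing mix achieves 45/17 against both L and R), so the proposed strategy is not optimal.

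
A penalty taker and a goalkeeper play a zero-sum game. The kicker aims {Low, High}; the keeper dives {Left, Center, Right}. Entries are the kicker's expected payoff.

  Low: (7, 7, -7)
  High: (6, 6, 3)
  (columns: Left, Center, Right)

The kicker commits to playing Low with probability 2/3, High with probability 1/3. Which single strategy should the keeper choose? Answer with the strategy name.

If the keeper plays Left, the kicker's expected payoff is (2/3)·7 + (1/3)·6 = 20/3.
If the keeper plays Center, the kicker's expected payoff is (2/3)·7 + (1/3)·6 = 20/3.
If the keeper plays Right, the kicker's expected payoff is (2/3)·(-7) + (1/3)·3 = -11/3.
The keeper minimizes the kicker's payoff; the smallest is -11/3, so the best response is Right.

Right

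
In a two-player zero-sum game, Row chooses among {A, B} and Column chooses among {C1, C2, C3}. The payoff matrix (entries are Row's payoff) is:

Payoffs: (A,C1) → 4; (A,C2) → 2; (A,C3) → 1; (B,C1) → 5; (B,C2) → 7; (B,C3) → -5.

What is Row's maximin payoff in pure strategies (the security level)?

1

Row minima: A → 1, B → -5.
The best of these is 1.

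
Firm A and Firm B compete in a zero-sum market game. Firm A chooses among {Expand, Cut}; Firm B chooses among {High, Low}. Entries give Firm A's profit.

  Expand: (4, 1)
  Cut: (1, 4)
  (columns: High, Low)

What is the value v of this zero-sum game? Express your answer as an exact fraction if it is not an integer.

5/2

Row minima: Expand → 1, Cut → 1; maximin = 1.
Column maxima: High → 4, Low → 4; minimax = 4.
1 ≠ 4, so there is no saddle point; optimal play is mixed.
Let Firm A play Expand with probability p. Expected payoff against High: 4p + 1(1−p) = 3p + 1; against Low: 1p + 4(1−p) = −3p + 4.
Setting these equal: 3p + 1 = −3p + 4 ⇒ 6p = 3 ⇒ p = 1/2, and the value is (3)·(1/2) + 1 = 5/2.
For Firm B: with q = P(High), equating Expand's and Cut's payoffs gives 3q + 1 = −3q + 4 ⇒ q = 1/2.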